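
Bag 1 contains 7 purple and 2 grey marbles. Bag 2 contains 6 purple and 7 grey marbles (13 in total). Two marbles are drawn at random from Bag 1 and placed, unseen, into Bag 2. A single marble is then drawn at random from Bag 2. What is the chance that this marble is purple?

68/135

Condition on how many of the transferred marbles are purple (from Bag 1: 7 purple of 9; then Bag 2 has 15 total).
  0 purple: C(7,0)C(2,2)/C(9,2) = 1/36; then P = 6/15
  1 purple: C(7,1)C(2,1)/C(9,2) = 7/18; then P = 7/15
  2 purple: C(7,2)C(2,0)/C(9,2) = 7/12; then P = 8/15
P(purple from Bag 2) = 68/135 ≈ 0.5037.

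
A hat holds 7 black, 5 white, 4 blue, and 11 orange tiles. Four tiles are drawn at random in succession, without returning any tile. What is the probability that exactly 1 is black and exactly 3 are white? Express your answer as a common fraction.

Unordered draws without replacement: count favorable combinations over C(27,4).
Favorable = C(7,1) · C(5,3) · C(4,0) · C(11,0) = 70; total = C(27,4) = 17550.
P = 70/17550 = 7/1755 ≈ 0.0040.

7/1755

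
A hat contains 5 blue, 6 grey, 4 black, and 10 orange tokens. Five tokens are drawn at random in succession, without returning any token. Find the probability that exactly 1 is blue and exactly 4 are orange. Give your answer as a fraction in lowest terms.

Unordered draws without replacement: count favorable combinations over C(25,5).
Favorable = C(5,1) · C(6,0) · C(4,0) · C(10,4) = 1050; total = C(25,5) = 53130.
P = 1050/53130 = 5/253 ≈ 0.0198.

5/253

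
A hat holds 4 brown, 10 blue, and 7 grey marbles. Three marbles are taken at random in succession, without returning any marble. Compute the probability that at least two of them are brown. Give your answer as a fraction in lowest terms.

Sum the hypergeometric tail for j = 2,…,3 brown marbles.
Favorable = C(4,2)·C(17,1) + C(4,3)·C(17,0) = 106; total = C(21,3) = 1330.
P = 106/1330 = 53/665 ≈ 0.0797.

53/665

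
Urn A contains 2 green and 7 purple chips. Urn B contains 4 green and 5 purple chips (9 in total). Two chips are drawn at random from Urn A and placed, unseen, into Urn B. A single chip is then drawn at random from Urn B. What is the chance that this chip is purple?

59/99

Condition on how many of the transferred chips are purple (from Urn A: 7 purple of 9; then Urn B has 11 total).
  0 purple: C(7,0)C(2,2)/C(9,2) = 1/36; then P = 5/11
  1 purple: C(7,1)C(2,1)/C(9,2) = 7/18; then P = 6/11
  2 purple: C(7,2)C(2,0)/C(9,2) = 7/12; then P = 7/11
P(purple from Urn B) = 59/99 ≈ 0.5960.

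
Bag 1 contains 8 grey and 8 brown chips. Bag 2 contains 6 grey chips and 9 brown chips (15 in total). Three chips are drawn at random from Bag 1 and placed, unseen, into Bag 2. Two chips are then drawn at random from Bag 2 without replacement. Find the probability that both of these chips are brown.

Condition on how many of the transferred chips are brown (from Bag 1: 8 brown of 16; then Bag 2 has 18 total).
  0 brown: C(8,0)C(8,3)/C(16,3) = 1/10; then P = C(9,2)/C(18,2) = 4/17
  1 brown: C(8,1)C(8,2)/C(16,3) = 2/5; then P = C(10,2)/C(18,2) = 5/17
  2 brown: C(8,2)C(8,1)/C(16,3) = 2/5; then P = C(11,2)/C(18,2) = 55/153
  3 brown: C(8,3)C(8,0)/C(16,3) = 1/10; then P = C(12,2)/C(18,2) = 22/51
P(both brown) = 251/765 ≈ 0.3281.

251/765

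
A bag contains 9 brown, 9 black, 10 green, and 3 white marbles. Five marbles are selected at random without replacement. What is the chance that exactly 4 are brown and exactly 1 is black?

6/899

Unordered draws without replacement: count favorable combinations over C(31,5).
Favorable = C(9,4) · C(9,1) · C(10,0) · C(3,0) = 1134; total = C(31,5) = 169911.
P = 1134/169911 = 6/899 ≈ 0.0067.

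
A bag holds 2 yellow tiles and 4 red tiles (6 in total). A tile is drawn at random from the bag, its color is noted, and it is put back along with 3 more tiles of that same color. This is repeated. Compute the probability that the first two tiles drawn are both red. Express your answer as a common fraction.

After a red draw the bag holds 7 red out of 9.
P = (4/6)·(7/9) = 14/27 ≈ 0.5185.

14/27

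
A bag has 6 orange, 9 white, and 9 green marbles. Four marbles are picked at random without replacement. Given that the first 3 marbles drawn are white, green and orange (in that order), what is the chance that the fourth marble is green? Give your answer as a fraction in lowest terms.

8/21

After removing 1 orange, 1 white, 1 green, the bag has 8 green out of 21 remaining.
P(fourth is green | given) = 8/21 ≈ 0.3810.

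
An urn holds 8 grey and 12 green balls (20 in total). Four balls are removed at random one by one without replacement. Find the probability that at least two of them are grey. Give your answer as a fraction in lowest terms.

Sum the hypergeometric tail for j = 2,…,4 grey balls.
Favorable = C(8,2)·C(12,2) + C(8,3)·C(12,1) + C(8,4)·C(12,0) = 2590; total = C(20,4) = 4845.
P = 2590/4845 = 518/969 ≈ 0.5346.

518/969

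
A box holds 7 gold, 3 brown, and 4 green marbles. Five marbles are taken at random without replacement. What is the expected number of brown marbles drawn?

15/14

By linearity of expectation, E[X] = Σ P(draw i is brown); by symmetry each draw (even without replacement) has P(brown) = 3/14.
E[X] = 5 · 3/14 = 15/14 ≈ 1.0714.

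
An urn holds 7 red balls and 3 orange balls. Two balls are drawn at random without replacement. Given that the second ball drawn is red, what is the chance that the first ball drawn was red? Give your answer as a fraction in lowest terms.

P(first=red and the second ball drawn is red) = (7/10)·(6/9) = 7/15.
P(the second ball drawn is red) = Σ over first color = 7/15 + 7/30 = 7/10.
By Bayes, P(first=red | the second ball drawn is red) = 7/15 / 7/10 = 2/3 ≈ 0.6667.

2/3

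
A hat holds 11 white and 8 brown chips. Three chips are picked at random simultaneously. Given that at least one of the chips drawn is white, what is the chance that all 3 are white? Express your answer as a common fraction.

15/83

P(all 3 white) = C(11,3)/C(19,3) = 55/323; P(at least one white) = 1 − C(8,3)/C(19,3) = 913/969.
Since 'all 3 white' ⊆ 'at least one white', P(all 3 | at least one) = 55/323 / 913/969 = 15/83 ≈ 0.1807.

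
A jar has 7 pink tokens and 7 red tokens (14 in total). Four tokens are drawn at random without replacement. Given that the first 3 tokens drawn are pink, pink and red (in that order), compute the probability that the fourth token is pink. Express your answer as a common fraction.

After removing 2 pink, 1 red, the jar has 5 pink out of 11 remaining.
P(fourth is pink | given) = 5/11 ≈ 0.4545.

5/11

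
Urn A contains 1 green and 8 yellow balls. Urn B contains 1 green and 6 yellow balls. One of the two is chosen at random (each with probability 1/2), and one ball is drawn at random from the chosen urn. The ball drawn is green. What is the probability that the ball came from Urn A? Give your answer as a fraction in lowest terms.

7/16

P(green | Urn A) = 1/9; P(green | Urn B) = 1/7.
P(green) = 1/2·1/9 + 1/2·1/7 = 8/63.
By Bayes' rule, P(Urn A | green) = 1/18 / 8/63 = 7/16 ≈ 0.4375.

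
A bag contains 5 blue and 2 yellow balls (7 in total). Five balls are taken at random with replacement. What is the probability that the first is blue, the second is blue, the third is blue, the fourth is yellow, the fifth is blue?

1250/16807

Multiply the conditional probability of each draw in order, with replacement (the composition resets each draw).
P = (5/7) · (5/7) · (5/7) · (2/7) · (5/7) = 1250/16807 ≈ 0.0744.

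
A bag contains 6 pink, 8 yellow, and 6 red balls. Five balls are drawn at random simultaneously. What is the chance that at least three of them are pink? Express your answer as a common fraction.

509/3876

Sum the hypergeometric tail for j = 3,…,5 pink balls.
Favorable = C(6,3)·C(14,2) + C(6,4)·C(14,1) + C(6,5)·C(14,0) = 2036; total = C(20,5) = 15504.
P = 2036/15504 = 509/3876 ≈ 0.1313.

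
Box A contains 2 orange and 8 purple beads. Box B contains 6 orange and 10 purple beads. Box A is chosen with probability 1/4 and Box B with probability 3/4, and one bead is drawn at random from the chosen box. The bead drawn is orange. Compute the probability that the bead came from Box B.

45/53

P(orange | Box A) = 1/5; P(orange | Box B) = 3/8.
P(orange) = 1/4·1/5 + 3/4·3/8 = 53/160.
By Bayes' rule, P(Box B | orange) = 9/32 / 53/160 = 45/53 ≈ 0.8491.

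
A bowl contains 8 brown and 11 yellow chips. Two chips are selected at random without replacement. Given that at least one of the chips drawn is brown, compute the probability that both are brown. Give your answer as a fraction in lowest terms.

7/29

P(both brown) = C(8,2)/C(19,2) = 28/171; P(at least one brown) = 1 − C(11,2)/C(19,2) = 116/171.
Since 'both brown' ⊆ 'at least one brown', P(both | at least one) = 28/171 / 116/171 = 7/29 ≈ 0.2414.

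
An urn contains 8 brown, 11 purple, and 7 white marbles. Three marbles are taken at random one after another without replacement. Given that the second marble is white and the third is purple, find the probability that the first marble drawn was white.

P(first=white and the second marble is white and the third is purple) = (7/26)·(6/25)·(11/24) = 77/2600.
P(E) = Σ over first color = 77/1950 + 77/1560 + 77/2600 = 77/650.
By Bayes, P(first=white | E) = 77/2600 / 77/650 = 1/4 ≈ 0.2500.

1/4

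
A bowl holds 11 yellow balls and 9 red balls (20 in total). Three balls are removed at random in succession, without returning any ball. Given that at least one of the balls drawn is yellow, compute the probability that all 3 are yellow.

P(all 3 yellow) = C(11,3)/C(20,3) = 11/76; P(at least one yellow) = 1 − C(9,3)/C(20,3) = 88/95.
Since 'all 3 yellow' ⊆ 'at least one yellow', P(all 3 | at least one) = 11/76 / 88/95 = 5/32 ≈ 0.1562.

5/32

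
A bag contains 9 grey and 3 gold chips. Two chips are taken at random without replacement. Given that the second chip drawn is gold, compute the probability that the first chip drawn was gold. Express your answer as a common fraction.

2/11

P(first=gold and the second chip drawn is gold) = (3/12)·(2/11) = 1/22.
P(the second chip drawn is gold) = Σ over first color = 9/44 + 1/22 = 1/4.
By Bayes, P(first=gold | the second chip drawn is gold) = 1/22 / 1/4 = 2/11 ≈ 0.1818.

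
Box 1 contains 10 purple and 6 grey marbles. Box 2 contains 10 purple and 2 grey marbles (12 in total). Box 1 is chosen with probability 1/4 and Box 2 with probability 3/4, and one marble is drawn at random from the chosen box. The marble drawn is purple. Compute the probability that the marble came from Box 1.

P(purple | Box 1) = 5/8; P(purple | Box 2) = 5/6.
P(purple) = 1/4·5/8 + 3/4·5/6 = 25/32.
By Bayes' rule, P(Box 1 | purple) = 5/32 / 25/32 = 1/5 ≈ 0.2000.

1/5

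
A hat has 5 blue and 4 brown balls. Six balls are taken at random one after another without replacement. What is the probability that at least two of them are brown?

Sum the hypergeometric tail for j = 2,…,4 brown balls.
Favorable = C(4,2)·C(5,4) + C(4,3)·C(5,3) + C(4,4)·C(5,2) = 80; total = C(9,6) = 84.
P = 80/84 = 20/21 ≈ 0.9524.

20/21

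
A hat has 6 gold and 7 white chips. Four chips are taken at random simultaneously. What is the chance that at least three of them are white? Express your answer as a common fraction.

49/143

Sum the hypergeometric tail for j = 3,…,4 white chips.
Favorable = C(7,3)·C(6,1) + C(7,4)·C(6,0) = 245; total = C(13,4) = 715.
P = 245/715 = 49/143 ≈ 0.3427.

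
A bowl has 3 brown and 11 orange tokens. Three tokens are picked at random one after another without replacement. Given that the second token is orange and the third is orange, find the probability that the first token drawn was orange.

3/4

P(first=orange and the second token is orange and the third is orange) = (11/14)·(10/13)·(9/12) = 165/364.
P(E) = Σ over first color = 55/364 + 165/364 = 55/91.
By Bayes, P(first=orange | E) = 165/364 / 55/91 = 3/4 ≈ 0.7500.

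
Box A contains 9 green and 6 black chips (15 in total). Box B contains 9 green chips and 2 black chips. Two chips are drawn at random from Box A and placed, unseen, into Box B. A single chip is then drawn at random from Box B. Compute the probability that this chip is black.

Condition on how many of the transferred chips are black (from Box A: 6 black of 15; then Box B has 13 total).
  0 black: C(6,0)C(9,2)/C(15,2) = 12/35; then P = 2/13
  1 black: C(6,1)C(9,1)/C(15,2) = 18/35; then P = 3/13
  2 black: C(6,2)C(9,0)/C(15,2) = 1/7; then P = 4/13
P(black from Box B) = 14/65 ≈ 0.2154.

14/65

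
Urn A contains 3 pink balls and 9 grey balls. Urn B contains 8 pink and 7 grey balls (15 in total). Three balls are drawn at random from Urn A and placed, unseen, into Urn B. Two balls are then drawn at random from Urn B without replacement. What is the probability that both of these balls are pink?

Condition on how many of the transferred balls are pink (from Urn A: 3 pink of 12; then Urn B has 18 total).
  0 pink: C(3,0)C(9,3)/C(12,3) = 21/55; then P = C(8,2)/C(18,2) = 28/153
  1 pink: C(3,1)C(9,2)/C(12,3) = 27/55; then P = C(9,2)/C(18,2) = 4/17
  2 pink: C(3,2)C(9,1)/C(12,3) = 27/220; then P = C(10,2)/C(18,2) = 5/17
  3 pink: C(3,3)C(9,0)/C(12,3) = 1/220; then P = C(11,2)/C(18,2) = 55/153
P(both pink) = 751/3366 ≈ 0.2231.

751/3366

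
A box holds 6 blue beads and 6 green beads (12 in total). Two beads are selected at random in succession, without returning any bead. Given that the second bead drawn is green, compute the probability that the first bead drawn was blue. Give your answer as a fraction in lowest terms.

P(first=blue and the second bead drawn is green) = (6/12)·(6/11) = 3/11.
P(the second bead drawn is green) = Σ over first color = 3/11 + 5/22 = 1/2.
By Bayes, P(first=blue | the second bead drawn is green) = 3/11 / 1/2 = 6/11 ≈ 0.5455.

6/11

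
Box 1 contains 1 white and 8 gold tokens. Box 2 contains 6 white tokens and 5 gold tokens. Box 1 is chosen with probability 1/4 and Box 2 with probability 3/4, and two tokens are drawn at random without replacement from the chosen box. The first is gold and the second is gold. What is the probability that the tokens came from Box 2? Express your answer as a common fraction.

P(E | Box 1) = 7/9; P(E | Box 2) = 2/11.
P(E) = 1/4·7/9 + 3/4·2/11 = 131/396.
By Bayes' rule, P(Box 2 | E) = 3/22 / 131/396 = 54/131 ≈ 0.4122.

54/131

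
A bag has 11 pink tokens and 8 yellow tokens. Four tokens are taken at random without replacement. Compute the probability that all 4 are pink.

55/646

Unordered draws without replacement: count favorable combinations over C(19,4).
Favorable = C(11,4) · C(8,0) = 330; total = C(19,4) = 3876.
P = 330/3876 = 55/646 ≈ 0.0851.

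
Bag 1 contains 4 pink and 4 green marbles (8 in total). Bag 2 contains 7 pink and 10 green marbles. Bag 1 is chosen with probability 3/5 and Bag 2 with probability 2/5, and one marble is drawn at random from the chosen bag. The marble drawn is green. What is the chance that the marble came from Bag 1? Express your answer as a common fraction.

51/91

P(green | Bag 1) = 1/2; P(green | Bag 2) = 10/17.
P(green) = 3/5·1/2 + 2/5·10/17 = 91/170.
By Bayes' rule, P(Bag 1 | green) = 3/10 / 91/170 = 51/91 ≈ 0.5604.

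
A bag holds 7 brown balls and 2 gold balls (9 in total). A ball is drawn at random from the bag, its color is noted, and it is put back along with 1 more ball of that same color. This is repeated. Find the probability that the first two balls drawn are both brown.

28/45

After a brown draw the bag holds 8 brown out of 10.
P = (7/9)·(8/10) = 28/45 ≈ 0.6222.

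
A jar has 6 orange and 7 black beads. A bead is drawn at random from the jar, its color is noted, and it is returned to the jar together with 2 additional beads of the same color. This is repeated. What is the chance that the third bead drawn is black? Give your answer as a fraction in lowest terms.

7/13

Sum over the four possibilities for the first two draws (black/not-black each), tracking how the black count and total change by +2 per draw.
P(third is black) = 7/13 ≈ 0.5385. (In a Pólya urn every draw has the same marginal probability 7/13.)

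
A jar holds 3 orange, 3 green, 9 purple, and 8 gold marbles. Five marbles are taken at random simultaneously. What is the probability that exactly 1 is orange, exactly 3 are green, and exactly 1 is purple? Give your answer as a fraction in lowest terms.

27/33649

Unordered draws without replacement: count favorable combinations over C(23,5).
Favorable = C(3,1) · C(3,3) · C(9,1) · C(8,0) = 27; total = C(23,5) = 33649.
P = 27/33649 = 27/33649 ≈ 0.0008.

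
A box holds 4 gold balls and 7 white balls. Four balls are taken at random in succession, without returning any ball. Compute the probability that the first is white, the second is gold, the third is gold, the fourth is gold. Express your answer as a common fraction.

Multiply the conditional probability of each draw in order, without replacement, so each draw removes one from its color and from the total.
P = (7/11) · (4/10) · (3/9) · (2/8) = 7/330 ≈ 0.0212.

7/330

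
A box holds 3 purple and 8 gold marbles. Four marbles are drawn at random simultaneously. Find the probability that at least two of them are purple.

Sum the hypergeometric tail for j = 2,…,3 purple marbles.
Favorable = C(3,2)·C(8,2) + C(3,3)·C(8,1) = 92; total = C(11,4) = 330.
P = 92/330 = 46/165 ≈ 0.2788.

46/165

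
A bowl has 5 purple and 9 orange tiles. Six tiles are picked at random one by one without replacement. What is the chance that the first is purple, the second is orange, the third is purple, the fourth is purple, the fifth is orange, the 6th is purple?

4/1001

Multiply the conditional probability of each draw in order, without replacement, so each draw removes one from its color and from the total.
P = (5/14) · (9/13) · (4/12) · (3/11) · (8/10) · (2/9) = 4/1001 ≈ 0.0040.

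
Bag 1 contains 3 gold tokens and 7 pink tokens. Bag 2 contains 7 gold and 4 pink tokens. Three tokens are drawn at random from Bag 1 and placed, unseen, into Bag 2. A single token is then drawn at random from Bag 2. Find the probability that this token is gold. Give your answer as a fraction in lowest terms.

Condition on how many of the transferred tokens are gold (from Bag 1: 3 gold of 10; then Bag 2 has 14 total).
  0 gold: C(3,0)C(7,3)/C(10,3) = 7/24; then P = 7/14
  1 gold: C(3,1)C(7,2)/C(10,3) = 21/40; then P = 8/14
  2 gold: C(3,2)C(7,1)/C(10,3) = 7/40; then P = 9/14
  3 gold: C(3,3)C(7,0)/C(10,3) = 1/120; then P = 10/14
P(gold from Bag 2) = 79/140 ≈ 0.5643.

79/140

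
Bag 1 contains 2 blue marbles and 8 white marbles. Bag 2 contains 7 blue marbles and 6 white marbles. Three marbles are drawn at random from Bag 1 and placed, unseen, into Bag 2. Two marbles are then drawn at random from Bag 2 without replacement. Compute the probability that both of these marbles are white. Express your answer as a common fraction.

469/1800

Condition on how many of the transferred marbles are white (from Bag 1: 8 white of 10; then Bag 2 has 16 total).
  1 white: C(8,1)C(2,2)/C(10,3) = 1/15; then P = C(7,2)/C(16,2) = 7/40
  2 white: C(8,2)C(2,1)/C(10,3) = 7/15; then P = C(8,2)/C(16,2) = 7/30
  3 white: C(8,3)C(2,0)/C(10,3) = 7/15; then P = C(9,2)/C(16,2) = 3/10
P(both white) = 469/1800 ≈ 0.2606.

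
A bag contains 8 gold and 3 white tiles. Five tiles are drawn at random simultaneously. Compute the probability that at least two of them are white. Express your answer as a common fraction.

Sum the hypergeometric tail for j = 2,…,3 white tiles.
Favorable = C(3,2)·C(8,3) + C(3,3)·C(8,2) = 196; total = C(11,5) = 462.
P = 196/462 = 14/33 ≈ 0.4242.

14/33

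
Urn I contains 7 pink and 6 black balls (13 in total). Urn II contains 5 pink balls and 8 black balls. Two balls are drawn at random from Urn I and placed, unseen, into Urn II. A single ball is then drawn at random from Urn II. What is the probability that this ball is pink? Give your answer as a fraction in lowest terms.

Condition on how many of the transferred balls are pink (from Urn I: 7 pink of 13; then Urn II has 15 total).
  0 pink: C(7,0)C(6,2)/C(13,2) = 5/26; then P = 5/15
  1 pink: C(7,1)C(6,1)/C(13,2) = 7/13; then P = 6/15
  2 pink: C(7,2)C(6,0)/C(13,2) = 7/26; then P = 7/15
P(pink from Urn II) = 79/195 ≈ 0.4051.

79/195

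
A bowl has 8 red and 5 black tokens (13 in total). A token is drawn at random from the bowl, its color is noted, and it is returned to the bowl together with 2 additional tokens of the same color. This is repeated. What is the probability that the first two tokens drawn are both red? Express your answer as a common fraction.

After a red draw the bowl holds 10 red out of 15.
P = (8/13)·(10/15) = 16/39 ≈ 0.4103.

16/39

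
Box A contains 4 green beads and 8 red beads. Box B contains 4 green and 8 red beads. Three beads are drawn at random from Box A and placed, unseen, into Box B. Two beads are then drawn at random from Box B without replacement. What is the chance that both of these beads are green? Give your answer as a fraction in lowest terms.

113/1155

Condition on how many of the transferred beads are green (from Box A: 4 green of 12; then Box B has 15 total).
  0 green: C(4,0)C(8,3)/C(12,3) = 14/55; then P = C(4,2)/C(15,2) = 2/35
  1 green: C(4,1)C(8,2)/C(12,3) = 28/55; then P = C(5,2)/C(15,2) = 2/21
  2 green: C(4,2)C(8,1)/C(12,3) = 12/55; then P = C(6,2)/C(15,2) = 1/7
  3 green: C(4,3)C(8,0)/C(12,3) = 1/55; then P = C(7,2)/C(15,2) = 1/5
P(both green) = 113/1155 ≈ 0.0978.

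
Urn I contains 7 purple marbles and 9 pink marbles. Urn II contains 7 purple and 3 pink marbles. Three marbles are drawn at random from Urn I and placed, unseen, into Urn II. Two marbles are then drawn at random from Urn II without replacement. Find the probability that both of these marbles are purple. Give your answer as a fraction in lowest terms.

63/160

Condition on how many of the transferred marbles are purple (from Urn I: 7 purple of 16; then Urn II has 13 total).
  0 purple: C(7,0)C(9,3)/C(16,3) = 3/20; then P = C(7,2)/C(13,2) = 7/26
  1 purple: C(7,1)C(9,2)/C(16,3) = 9/20; then P = C(8,2)/C(13,2) = 14/39
  2 purple: C(7,2)C(9,1)/C(16,3) = 27/80; then P = C(9,2)/C(13,2) = 6/13
  3 purple: C(7,3)C(9,0)/C(16,3) = 1/16; then P = C(10,2)/C(13,2) = 15/26
P(both purple) = 63/160 ≈ 0.3937.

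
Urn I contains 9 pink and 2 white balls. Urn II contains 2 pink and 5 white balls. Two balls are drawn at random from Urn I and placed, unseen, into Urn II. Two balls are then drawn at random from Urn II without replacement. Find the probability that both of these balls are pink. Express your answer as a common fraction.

271/1980

Condition on how many of the transferred balls are pink (from Urn I: 9 pink of 11; then Urn II has 9 total).
  0 pink: C(9,0)C(2,2)/C(11,2) = 1/55; then P = C(2,2)/C(9,2) = 1/36
  1 pink: C(9,1)C(2,1)/C(11,2) = 18/55; then P = C(3,2)/C(9,2) = 1/12
  2 pink: C(9,2)C(2,0)/C(11,2) = 36/55; then P = C(4,2)/C(9,2) = 1/6
P(both pink) = 271/1980 ≈ 0.1369.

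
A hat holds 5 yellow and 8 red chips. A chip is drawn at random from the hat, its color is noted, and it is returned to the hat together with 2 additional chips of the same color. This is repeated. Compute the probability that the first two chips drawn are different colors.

Either yellow then red, or red then yellow; after the first draw the total is 15.
P = (5/13)·(8/15) + (8/13)·(5/15) = 16/39 ≈ 0.4103.

16/39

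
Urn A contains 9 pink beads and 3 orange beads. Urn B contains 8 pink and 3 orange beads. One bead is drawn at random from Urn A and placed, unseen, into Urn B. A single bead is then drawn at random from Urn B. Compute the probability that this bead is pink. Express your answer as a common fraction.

35/48

Condition on how many of the transferred beads are pink (from Urn A: 9 pink of 12; then Urn B has 12 total).
  0 pink: C(9,0)C(3,1)/C(12,1) = 1/4; then P = 8/12
  1 pink: C(9,1)C(3,0)/C(12,1) = 3/4; then P = 9/12
P(pink from Urn B) = 35/48 ≈ 0.7292.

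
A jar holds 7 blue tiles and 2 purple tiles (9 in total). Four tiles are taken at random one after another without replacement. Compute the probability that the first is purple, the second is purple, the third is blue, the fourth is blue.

Multiply the conditional probability of each draw in order, without replacement, so each draw removes one from its color and from the total.
P = (2/9) · (1/8) · (7/7) · (6/6) = 1/36 ≈ 0.0278.

1/36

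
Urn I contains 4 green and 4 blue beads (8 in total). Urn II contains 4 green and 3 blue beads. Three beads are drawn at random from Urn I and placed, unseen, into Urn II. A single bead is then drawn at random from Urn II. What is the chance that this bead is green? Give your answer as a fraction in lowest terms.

11/20

Condition on how many of the transferred beads are green (from Urn I: 4 green of 8; then Urn II has 10 total).
  0 green: C(4,0)C(4,3)/C(8,3) = 1/14; then P = 4/10
  1 green: C(4,1)C(4,2)/C(8,3) = 3/7; then P = 5/10
  2 green: C(4,2)C(4,1)/C(8,3) = 3/7; then P = 6/10
  3 green: C(4,3)C(4,0)/C(8,3) = 1/14; then P = 7/10
P(green from Urn II) = 11/20 ≈ 0.5500.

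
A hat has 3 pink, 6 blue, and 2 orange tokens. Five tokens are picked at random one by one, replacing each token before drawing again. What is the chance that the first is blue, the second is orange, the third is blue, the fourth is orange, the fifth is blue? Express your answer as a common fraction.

864/161051

Multiply the conditional probability of each draw in order, with replacement (the composition resets each draw).
P = (6/11) · (2/11) · (6/11) · (2/11) · (6/11) = 864/161051 ≈ 0.0054.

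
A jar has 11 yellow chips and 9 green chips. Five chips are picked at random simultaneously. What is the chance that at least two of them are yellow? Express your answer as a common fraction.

Sum the hypergeometric tail for j = 2,…,5 yellow chips.
Favorable = C(11,2)·C(9,3) + C(11,3)·C(9,2) + C(11,4)·C(9,1) + C(11,5)·C(9,0) = 13992; total = C(20,5) = 15504.
P = 13992/15504 = 583/646 ≈ 0.9025.

583/646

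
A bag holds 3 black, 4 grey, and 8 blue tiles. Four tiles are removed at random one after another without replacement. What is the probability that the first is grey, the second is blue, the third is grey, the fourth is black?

Multiply the conditional probability of each draw in order, without replacement, so each draw removes one from its color and from the total.
P = (4/15) · (8/14) · (3/13) · (3/12) = 4/455 ≈ 0.0088.

4/455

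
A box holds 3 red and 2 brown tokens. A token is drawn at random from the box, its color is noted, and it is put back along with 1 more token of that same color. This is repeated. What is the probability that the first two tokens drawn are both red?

2/5

After a red draw the box holds 4 red out of 6.
P = (3/5)·(4/6) = 2/5 ≈ 0.4000.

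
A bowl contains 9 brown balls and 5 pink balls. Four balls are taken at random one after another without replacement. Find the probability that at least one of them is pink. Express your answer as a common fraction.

125/143

Use the complement: P(at least one pink) = 1 − P(no pink).
P(none) = C(9,4)/C(14,4) = 126/1001.
So P = 1 − 126/1001 = 125/143 ≈ 0.8741.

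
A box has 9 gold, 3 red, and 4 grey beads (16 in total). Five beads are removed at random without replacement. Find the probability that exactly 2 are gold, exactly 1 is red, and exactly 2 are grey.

27/182

Unordered draws without replacement: count favorable combinations over C(16,5).
Favorable = C(9,2) · C(3,1) · C(4,2) = 648; total = C(16,5) = 4368.
P = 648/4368 = 27/182 ≈ 0.1484.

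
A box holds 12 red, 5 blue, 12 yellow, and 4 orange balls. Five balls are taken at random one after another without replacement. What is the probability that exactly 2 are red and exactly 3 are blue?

5/1798

Unordered draws without replacement: count favorable combinations over C(33,5).
Favorable = C(12,2) · C(5,3) · C(12,0) · C(4,0) = 660; total = C(33,5) = 237336.
P = 660/237336 = 5/1798 ≈ 0.0028.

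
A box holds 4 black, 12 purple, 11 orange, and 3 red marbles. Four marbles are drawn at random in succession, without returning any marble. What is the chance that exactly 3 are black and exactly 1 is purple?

16/9135

Unordered draws without replacement: count favorable combinations over C(30,4).
Favorable = C(4,3) · C(12,1) · C(11,0) · C(3,0) = 48; total = C(30,4) = 27405.
P = 48/27405 = 16/9135 ≈ 0.0018.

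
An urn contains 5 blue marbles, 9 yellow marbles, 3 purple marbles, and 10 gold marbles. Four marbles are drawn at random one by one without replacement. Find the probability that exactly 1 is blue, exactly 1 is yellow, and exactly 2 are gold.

Unordered draws without replacement: count favorable combinations over C(27,4).
Favorable = C(5,1) · C(9,1) · C(3,0) · C(10,2) = 2025; total = C(27,4) = 17550.
P = 2025/17550 = 3/26 ≈ 0.1154.

3/26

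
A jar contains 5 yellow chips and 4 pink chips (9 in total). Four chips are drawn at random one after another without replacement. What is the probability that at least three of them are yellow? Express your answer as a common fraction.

Sum the hypergeometric tail for j = 3,…,4 yellow chips.
Favorable = C(5,3)·C(4,1) + C(5,4)·C(4,0) = 45; total = C(9,4) = 126.
P = 45/126 = 5/14 ≈ 0.3571.

5/14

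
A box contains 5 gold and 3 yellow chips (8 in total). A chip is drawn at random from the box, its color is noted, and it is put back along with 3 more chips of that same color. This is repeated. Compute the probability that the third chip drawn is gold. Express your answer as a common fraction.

Sum over the four possibilities for the first two draws (gold/not-gold each), tracking how the gold count and total change by +3 per draw.
P(third is gold) = 5/8 ≈ 0.6250. (In a Pólya urn every draw has the same marginal probability 5/8.)

5/8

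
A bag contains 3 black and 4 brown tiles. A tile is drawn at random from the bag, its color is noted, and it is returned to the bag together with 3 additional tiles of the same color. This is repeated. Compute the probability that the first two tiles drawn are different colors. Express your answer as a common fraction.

Either black then brown, or brown then black; after the first draw the total is 10.
P = (3/7)·(4/10) + (4/7)·(3/10) = 12/35 ≈ 0.3429.

12/35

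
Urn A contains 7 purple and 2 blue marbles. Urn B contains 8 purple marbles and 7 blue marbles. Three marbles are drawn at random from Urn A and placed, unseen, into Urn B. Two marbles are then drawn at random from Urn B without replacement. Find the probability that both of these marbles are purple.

581/1836

Condition on how many of the transferred marbles are purple (from Urn A: 7 purple of 9; then Urn B has 18 total).
  1 purple: C(7,1)C(2,2)/C(9,3) = 1/12; then P = C(9,2)/C(18,2) = 4/17
  2 purple: C(7,2)C(2,1)/C(9,3) = 1/2; then P = C(10,2)/C(18,2) = 5/17
  3 purple: C(7,3)C(2,0)/C(9,3) = 5/12; then P = C(11,2)/C(18,2) = 55/153
P(both purple) = 581/1836 ≈ 0.3164.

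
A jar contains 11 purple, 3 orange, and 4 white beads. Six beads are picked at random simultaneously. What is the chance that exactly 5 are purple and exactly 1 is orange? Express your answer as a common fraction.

33/442

Unordered draws without replacement: count favorable combinations over C(18,6).
Favorable = C(11,5) · C(3,1) · C(4,0) = 1386; total = C(18,6) = 18564.
P = 1386/18564 = 33/442 ≈ 0.0747.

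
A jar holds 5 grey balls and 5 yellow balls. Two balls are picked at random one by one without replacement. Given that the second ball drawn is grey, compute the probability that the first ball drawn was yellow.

P(first=yellow and the second ball drawn is grey) = (5/10)·(5/9) = 5/18.
P(the second ball drawn is grey) = Σ over first color = 2/9 + 5/18 = 1/2.
By Bayes, P(first=yellow | the second ball drawn is grey) = 5/18 / 1/2 = 5/9 ≈ 0.5556.

5/9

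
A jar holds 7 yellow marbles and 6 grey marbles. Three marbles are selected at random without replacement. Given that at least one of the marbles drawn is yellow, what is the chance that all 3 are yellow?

5/38

P(all 3 yellow) = C(7,3)/C(13,3) = 35/286; P(at least one yellow) = 1 − C(6,3)/C(13,3) = 133/143.
Since 'all 3 yellow' ⊆ 'at least one yellow', P(all 3 | at least one) = 35/286 / 133/143 = 5/38 ≈ 0.1316.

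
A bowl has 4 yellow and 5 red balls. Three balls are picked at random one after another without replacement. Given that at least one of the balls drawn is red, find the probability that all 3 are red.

P(all 3 red) = C(5,3)/C(9,3) = 5/42; P(at least one red) = 1 − C(4,3)/C(9,3) = 20/21.
Since 'all 3 red' ⊆ 'at least one red', P(all 3 | at least one) = 5/42 / 20/21 = 1/8 ≈ 0.1250.

1/8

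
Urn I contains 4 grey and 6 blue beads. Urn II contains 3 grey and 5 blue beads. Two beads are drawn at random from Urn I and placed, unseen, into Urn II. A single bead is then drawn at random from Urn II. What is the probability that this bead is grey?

Condition on how many of the transferred beads are grey (from Urn I: 4 grey of 10; then Urn II has 10 total).
  0 grey: C(4,0)C(6,2)/C(10,2) = 1/3; then P = 3/10
  1 grey: C(4,1)C(6,1)/C(10,2) = 8/15; then P = 4/10
  2 grey: C(4,2)C(6,0)/C(10,2) = 2/15; then P = 5/10
P(grey from Urn II) = 19/50 ≈ 0.3800.

19/50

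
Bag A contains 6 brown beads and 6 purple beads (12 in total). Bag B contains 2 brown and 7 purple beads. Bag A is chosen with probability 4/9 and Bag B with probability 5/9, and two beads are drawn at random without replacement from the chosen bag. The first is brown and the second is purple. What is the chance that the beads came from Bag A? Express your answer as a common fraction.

P(E | Bag A) = 3/11; P(E | Bag B) = 7/36.
P(E) = 4/9·3/11 + 5/9·7/36 = 817/3564.
By Bayes' rule, P(Bag A | E) = 4/33 / 817/3564 = 432/817 ≈ 0.5288.

432/817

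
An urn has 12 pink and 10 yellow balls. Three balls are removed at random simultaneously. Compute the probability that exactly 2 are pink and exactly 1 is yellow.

3/7

Unordered draws without replacement: count favorable combinations over C(22,3).
Favorable = C(12,2) · C(10,1) = 660; total = C(22,3) = 1540.
P = 660/1540 = 3/7 ≈ 0.4286.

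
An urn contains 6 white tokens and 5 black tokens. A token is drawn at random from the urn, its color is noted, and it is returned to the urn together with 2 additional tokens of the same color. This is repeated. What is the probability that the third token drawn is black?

5/11

Sum over the four possibilities for the first two draws (black/not-black each), tracking how the black count and total change by +2 per draw.
P(third is black) = 5/11 ≈ 0.4545. (In a Pólya urn every draw has the same marginal probability 5/11.)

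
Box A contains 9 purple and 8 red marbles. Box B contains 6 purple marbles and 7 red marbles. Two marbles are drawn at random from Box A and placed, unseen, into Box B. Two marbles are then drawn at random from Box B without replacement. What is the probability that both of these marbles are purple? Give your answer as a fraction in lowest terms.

7/34

Condition on how many of the transferred marbles are purple (from Box A: 9 purple of 17; then Box B has 15 total).
  0 purple: C(9,0)C(8,2)/C(17,2) = 7/34; then P = C(6,2)/C(15,2) = 1/7
  1 purple: C(9,1)C(8,1)/C(17,2) = 9/17; then P = C(7,2)/C(15,2) = 1/5
  2 purple: C(9,2)C(8,0)/C(17,2) = 9/34; then P = C(8,2)/C(15,2) = 4/15
P(both purple) = 7/34 ≈ 0.2059.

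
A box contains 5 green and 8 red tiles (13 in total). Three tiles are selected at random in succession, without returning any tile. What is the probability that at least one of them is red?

Use the complement: P(at least one red) = 1 − P(no red).
P(none) = C(5,3)/C(13,3) = 10/286.
So P = 1 − 10/286 = 138/143 ≈ 0.9650.

138/143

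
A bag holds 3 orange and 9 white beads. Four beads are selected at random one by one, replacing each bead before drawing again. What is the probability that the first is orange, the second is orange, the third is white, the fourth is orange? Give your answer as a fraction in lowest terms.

Multiply the conditional probability of each draw in order, with replacement (the composition resets each draw).
P = (3/12) · (3/12) · (9/12) · (3/12) = 3/256 ≈ 0.0117.

3/256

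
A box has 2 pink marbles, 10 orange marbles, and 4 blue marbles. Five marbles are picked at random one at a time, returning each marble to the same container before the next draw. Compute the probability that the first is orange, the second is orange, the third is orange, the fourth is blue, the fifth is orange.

625/16384

Multiply the conditional probability of each draw in order, with replacement (the composition resets each draw).
P = (10/16) · (10/16) · (10/16) · (4/16) · (10/16) = 625/16384 ≈ 0.0381.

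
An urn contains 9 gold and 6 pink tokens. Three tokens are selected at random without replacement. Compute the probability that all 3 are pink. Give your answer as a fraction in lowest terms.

4/91

Unordered draws without replacement: count favorable combinations over C(15,3).
Favorable = C(9,0) · C(6,3) = 20; total = C(15,3) = 455.
P = 20/455 = 4/91 ≈ 0.0440.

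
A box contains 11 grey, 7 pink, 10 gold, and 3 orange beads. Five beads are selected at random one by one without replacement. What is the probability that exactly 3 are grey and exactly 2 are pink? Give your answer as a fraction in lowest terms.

55/2697

Unordered draws without replacement: count favorable combinations over C(31,5).
Favorable = C(11,3) · C(7,2) · C(10,0) · C(3,0) = 3465; total = C(31,5) = 169911.
P = 3465/169911 = 55/2697 ≈ 0.0204.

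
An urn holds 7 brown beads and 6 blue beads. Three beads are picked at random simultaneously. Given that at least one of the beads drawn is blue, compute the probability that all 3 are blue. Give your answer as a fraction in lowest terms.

20/251

P(all 3 blue) = C(6,3)/C(13,3) = 10/143; P(at least one blue) = 1 − C(7,3)/C(13,3) = 251/286.
Since 'all 3 blue' ⊆ 'at least one blue', P(all 3 | at least one) = 10/143 / 251/286 = 20/251 ≈ 0.0797.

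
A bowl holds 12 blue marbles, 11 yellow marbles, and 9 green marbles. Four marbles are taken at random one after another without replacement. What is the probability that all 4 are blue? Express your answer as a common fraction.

99/7192

Unordered draws without replacement: count favorable combinations over C(32,4).
Favorable = C(12,4) · C(11,0) · C(9,0) = 495; total = C(32,4) = 35960.
P = 495/35960 = 99/7192 ≈ 0.0138.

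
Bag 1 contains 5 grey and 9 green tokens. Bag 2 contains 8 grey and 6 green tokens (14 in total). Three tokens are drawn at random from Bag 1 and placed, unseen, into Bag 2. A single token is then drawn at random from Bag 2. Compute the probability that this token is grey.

Condition on how many of the transferred tokens are grey (from Bag 1: 5 grey of 14; then Bag 2 has 17 total).
  0 grey: C(5,0)C(9,3)/C(14,3) = 3/13; then P = 8/17
  1 grey: C(5,1)C(9,2)/C(14,3) = 45/91; then P = 9/17
  2 grey: C(5,2)C(9,1)/C(14,3) = 45/182; then P = 10/17
  3 grey: C(5,3)C(9,0)/C(14,3) = 5/182; then P = 11/17
P(grey from Bag 2) = 127/238 ≈ 0.5336.

127/238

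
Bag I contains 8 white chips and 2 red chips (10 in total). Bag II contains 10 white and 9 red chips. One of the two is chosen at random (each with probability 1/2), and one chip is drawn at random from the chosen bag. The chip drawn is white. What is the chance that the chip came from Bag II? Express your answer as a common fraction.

P(white | Bag I) = 4/5; P(white | Bag II) = 10/19.
P(white) = 1/2·4/5 + 1/2·10/19 = 63/95.
By Bayes' rule, P(Bag II | white) = 5/19 / 63/95 = 25/63 ≈ 0.3968.

25/63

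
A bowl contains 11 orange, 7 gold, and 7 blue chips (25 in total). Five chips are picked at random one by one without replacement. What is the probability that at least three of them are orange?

87/230

Sum the hypergeometric tail for j = 3,…,5 orange chips.
Favorable = C(11,3)·C(14,2) + C(11,4)·C(14,1) + C(11,5)·C(14,0) = 20097; total = C(25,5) = 53130.
P = 20097/53130 = 87/230 ≈ 0.3783.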